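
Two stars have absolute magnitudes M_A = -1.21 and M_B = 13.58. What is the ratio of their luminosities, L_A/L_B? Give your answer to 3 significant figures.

ΔM = M_A − M_B = -14.79
L_A/L_B = 10^(−0.4 ΔM) = 10^5.916 = 824100

L_A/L_B ≈ 824000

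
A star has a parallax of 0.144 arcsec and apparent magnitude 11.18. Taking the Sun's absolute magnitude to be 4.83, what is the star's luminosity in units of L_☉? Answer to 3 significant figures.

L/L_☉ ≈ 1.39×10^-3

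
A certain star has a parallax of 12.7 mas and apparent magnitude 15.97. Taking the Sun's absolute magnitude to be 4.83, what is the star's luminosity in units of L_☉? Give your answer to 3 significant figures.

d = 1/p = 1000/12.7 mas = 78.74 pc
M = m − 5 log₁₀ d + 5 = 15.97 − 5·1.8962 + 5 = 11.489
M − M_☉ = 11.489 − 4.83 = 6.659
L/L_☉ = 10^(−0.4 × 6.659) = 2.170×10^-3

L/L_☉ ≈ 2.17×10^-3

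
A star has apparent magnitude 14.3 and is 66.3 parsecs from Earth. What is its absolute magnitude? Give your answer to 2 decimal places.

M ≈ 10.19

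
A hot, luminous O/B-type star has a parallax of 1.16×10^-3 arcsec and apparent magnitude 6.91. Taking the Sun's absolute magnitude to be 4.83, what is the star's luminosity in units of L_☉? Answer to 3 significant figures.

d = 1/p = 1/1.16×10^-3″ = 862.1 pc
M = m − 5 log₁₀ d + 5 = 6.91 − 5·2.9355 + 5 = -2.768
M − M_☉ = -2.768 − 4.83 = -7.598
L/L_☉ = 10^(−0.4 × -7.598) = 1094

L/L_☉ ≈ 1090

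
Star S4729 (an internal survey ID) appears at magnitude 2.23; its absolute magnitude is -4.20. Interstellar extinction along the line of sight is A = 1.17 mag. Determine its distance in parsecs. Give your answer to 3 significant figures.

m − M = 5 log₁₀(d/10 pc) + A  ⇒  2.23 − (-4.20) − 1.17 = 5 log₁₀(d/10)
5.260 = 5 log₁₀(d/10)
log₁₀ d = (m − M − A)/5 + 1 = 2.0520
d = 10^2.0520 = 112.7 pc

d ≈ 113 pc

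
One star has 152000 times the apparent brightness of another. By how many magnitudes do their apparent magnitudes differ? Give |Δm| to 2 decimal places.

Pogson: Δm = −2.5 log₁₀(ratio) = −2.5 log₁₀(152000) = −2.5 × 5.1818 = -12.955

|Δm| ≈ 12.95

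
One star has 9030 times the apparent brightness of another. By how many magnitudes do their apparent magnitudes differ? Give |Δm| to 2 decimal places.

Pogson: Δm = −2.5 log₁₀(ratio) = −2.5 log₁₀(9030) = −2.5 × 3.9557 = -9.889

|Δm| ≈ 9.89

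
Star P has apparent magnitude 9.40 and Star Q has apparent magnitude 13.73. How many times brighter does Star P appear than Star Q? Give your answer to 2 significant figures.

54

Δm = 9.40 − (13.73) = -4.33
Flux ratio = 10^(−0.4 Δm) = 10^(−0.4 × -4.33) = 10^1.732 = 53.95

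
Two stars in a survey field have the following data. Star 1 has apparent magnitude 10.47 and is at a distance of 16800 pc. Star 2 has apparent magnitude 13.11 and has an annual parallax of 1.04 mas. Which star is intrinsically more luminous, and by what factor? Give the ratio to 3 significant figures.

Star 1 is more luminous, by a factor of 3470.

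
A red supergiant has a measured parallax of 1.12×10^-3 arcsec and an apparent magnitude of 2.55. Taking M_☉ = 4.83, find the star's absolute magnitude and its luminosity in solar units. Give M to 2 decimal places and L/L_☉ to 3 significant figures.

M ≈ -7.20; L/L_☉ ≈ 65100

d = 1/p = 1/1.12×10^-3″ = 892.9 pc
M = m − 5 log₁₀ d + 5 = 2.55 − 5·2.9508 + 5 = -7.204
M − M_☉ = -7.204 − 4.83 = -12.034
L/L_☉ = 10^(−0.4 × -12.034) = 65100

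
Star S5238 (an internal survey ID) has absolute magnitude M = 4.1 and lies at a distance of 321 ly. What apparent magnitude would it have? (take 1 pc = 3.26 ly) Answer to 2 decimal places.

d = 321 ly / 3.26 = 98.47 pc
m = M + 5 log₁₀ d − 5 = 4.1 + 5·1.9933 − 5 = 9.066

m ≈ 9.07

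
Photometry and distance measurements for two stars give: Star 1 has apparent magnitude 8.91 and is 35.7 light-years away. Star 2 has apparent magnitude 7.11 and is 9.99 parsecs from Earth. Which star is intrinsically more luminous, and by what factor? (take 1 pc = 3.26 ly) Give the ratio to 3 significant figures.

Star 1: d = 35.7 ly / 3.26 = 10.95 pc
Star 1: M = m − 5 log₁₀ d + 5 = 8.91 − 5·1.0395 + 5 = 8.713
Star 2: M = m − 5 log₁₀ d + 5 = 7.11 − 5·0.9996 + 5 = 7.112
ΔM = M_1 − M_2 = 8.713 − (7.112) = 1.601; smaller M is more luminous → Star 2.
L ratio = 10^(0.4 |ΔM|) = 10^0.640 = 4.367

Star 2 is more luminous, by a factor of 4.37.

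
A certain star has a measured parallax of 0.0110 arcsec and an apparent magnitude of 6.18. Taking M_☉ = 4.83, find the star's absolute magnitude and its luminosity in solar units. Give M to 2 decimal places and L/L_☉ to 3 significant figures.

M ≈ 1.39; L/L_☉ ≈ 23.8

d = 1/p = 1/0.0110″ = 90.91 pc
M = m − 5 log₁₀ d + 5 = 6.18 − 5·1.9586 + 5 = 1.387
M − M_☉ = 1.387 − 4.83 = -3.443
L/L_☉ = 10^(−0.4 × -3.443) = 23.83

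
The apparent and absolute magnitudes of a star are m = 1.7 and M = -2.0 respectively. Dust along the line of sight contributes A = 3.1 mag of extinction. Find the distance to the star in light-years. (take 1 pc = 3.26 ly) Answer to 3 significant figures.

d ≈ 43.0 ly

m − M = 5 log₁₀(d/10 pc) + A  ⇒  1.7 − (-2.0) − 3.1 = 5 log₁₀(d/10)
0.600 = 5 log₁₀(d/10)
log₁₀ d = (m − M − A)/5 + 1 = 1.1200
d = 10^1.1200 = 13.18 pc
= 42.98 ly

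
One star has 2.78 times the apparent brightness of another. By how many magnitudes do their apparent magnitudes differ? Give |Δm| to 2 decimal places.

Pogson: Δm = −2.5 log₁₀(ratio) = −2.5 log₁₀(2.78) = −2.5 × 0.4440 = -1.110

|Δm| ≈ 1.11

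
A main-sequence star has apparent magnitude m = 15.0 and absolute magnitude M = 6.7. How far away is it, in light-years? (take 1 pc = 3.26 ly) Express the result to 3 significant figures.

d ≈ 1490 ly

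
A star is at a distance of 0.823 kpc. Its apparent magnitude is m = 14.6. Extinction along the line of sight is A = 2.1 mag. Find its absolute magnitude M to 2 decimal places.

M ≈ 2.92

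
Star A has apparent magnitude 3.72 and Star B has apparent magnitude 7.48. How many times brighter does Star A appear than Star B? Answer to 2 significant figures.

32

Magnitude difference = -3.76
Flux ratio = 10^(−0.4 Δm) = 10^(−0.4 × -3.76) = 10^1.504 = 31.92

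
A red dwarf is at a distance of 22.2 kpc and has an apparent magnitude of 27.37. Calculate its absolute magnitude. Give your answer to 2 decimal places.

d = 22.2 kpc = 22200 pc
5 log₁₀(d/10 pc) = 5 log₁₀(22200) − 5 = 16.732
M = m − 5 log₁₀(d/10) = 27.37 − 16.732 = 10.638

M ≈ 10.64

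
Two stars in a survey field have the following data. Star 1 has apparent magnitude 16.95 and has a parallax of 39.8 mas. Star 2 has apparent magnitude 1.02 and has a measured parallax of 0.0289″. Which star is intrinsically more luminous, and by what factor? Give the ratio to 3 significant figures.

Star 2 is more luminous, by a factor of 4.47×10^6.

Star 1: p = 39.8 mas = 0.0398″ → d = 1/p = 25.13 pc
Star 1: M = m − 5 log₁₀ d + 5 = 16.95 − 5·1.4001 + 5 = 14.949
Star 2: d = 1/p = 1/0.0289″ = 34.60 pc
Star 2: M = m − 5 log₁₀ d + 5 = 1.02 − 5·1.5391 + 5 = -1.676
ΔM = M_1 − M_2 = 14.949 − (-1.676) = 16.625; smaller M is more luminous → Star 2.
L ratio = 10^(0.4 |ΔM|) = 10^6.650 = 4.467×10^6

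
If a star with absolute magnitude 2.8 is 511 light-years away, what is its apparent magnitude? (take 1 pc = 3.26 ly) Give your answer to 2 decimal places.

d = 511 ly / 3.26 = 156.7 pc
m = M + 5 log₁₀ d − 5 = 2.8 + 5·2.1952 − 5 = 8.776

m ≈ 8.78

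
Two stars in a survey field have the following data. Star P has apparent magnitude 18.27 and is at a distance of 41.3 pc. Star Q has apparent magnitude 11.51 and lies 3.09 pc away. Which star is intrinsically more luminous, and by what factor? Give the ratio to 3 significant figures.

Star P: M = m − 5 log₁₀ d + 5 = 18.27 − 5·1.6160 + 5 = 15.190
Star Q: M = m − 5 log₁₀ d + 5 = 11.51 − 5·0.4900 + 5 = 14.060
ΔM = M_P − M_Q = 15.190 − (14.060) = 1.130; smaller M is more luminous → Star Q.
L ratio = 10^(0.4 |ΔM|) = 10^0.452 = 2.832

Star Q is more luminous, by a factor of 2.83.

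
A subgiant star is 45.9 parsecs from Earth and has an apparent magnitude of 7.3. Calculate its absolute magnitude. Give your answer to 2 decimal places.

5 log₁₀(d/10 pc) = 5 log₁₀(45.90) − 5 = 3.309
M = m − 5 log₁₀(d/10) = 7.3 − 3.309 = 3.991

M ≈ 3.99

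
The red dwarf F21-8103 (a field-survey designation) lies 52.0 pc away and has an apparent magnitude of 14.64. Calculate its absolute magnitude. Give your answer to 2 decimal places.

M ≈ 11.06

5 log₁₀(d/10 pc) = 5 log₁₀(52.00) − 5 = 3.580
M = m − 5 log₁₀(d/10) = 14.64 − 3.580 = 11.060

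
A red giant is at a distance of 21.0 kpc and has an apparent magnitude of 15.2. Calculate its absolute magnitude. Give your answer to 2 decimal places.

M ≈ -1.41

d = 21.0 kpc = 21000 pc
5 log₁₀(d/10 pc) = 5 log₁₀(21000) − 5 = 16.611
M = m − 5 log₁₀(d/10) = 15.2 − 16.611 = -1.411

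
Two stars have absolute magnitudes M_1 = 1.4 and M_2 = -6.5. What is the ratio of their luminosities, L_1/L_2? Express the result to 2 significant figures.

ΔM = M_1 − M_2 = 7.9
L_1/L_2 = 10^(−0.4 ΔM) = 10^-3.160 = 6.918×10^-4

L_1/L_2 ≈ 6.9×10^-4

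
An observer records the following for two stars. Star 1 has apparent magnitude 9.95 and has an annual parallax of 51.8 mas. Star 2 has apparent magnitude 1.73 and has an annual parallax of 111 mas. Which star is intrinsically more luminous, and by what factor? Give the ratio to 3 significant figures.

Star 2 is more luminous, by a factor of 423.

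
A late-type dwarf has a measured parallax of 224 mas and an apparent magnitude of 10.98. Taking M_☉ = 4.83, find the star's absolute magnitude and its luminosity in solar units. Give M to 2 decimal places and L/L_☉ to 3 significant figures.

d = 1/p = 1000/224 mas = 4.464 pc
M = m − 5 log₁₀ d + 5 = 10.98 − 5·0.6498 + 5 = 12.731
M − M_☉ = 12.731 − 4.83 = 7.901
L/L_☉ = 10^(−0.4 × 7.901) = 6.910×10^-4

M ≈ 12.73; L/L_☉ ≈ 6.91×10^-4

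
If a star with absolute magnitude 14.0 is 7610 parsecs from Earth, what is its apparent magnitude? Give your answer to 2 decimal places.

m = M + 5 log₁₀ d − 5 = 14.0 + 5·3.8814 − 5 = 28.407

m ≈ 28.41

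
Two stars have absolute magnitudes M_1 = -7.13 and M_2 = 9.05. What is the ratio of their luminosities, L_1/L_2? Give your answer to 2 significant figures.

ΔM = M_1 − M_2 = -16.18
L_1/L_2 = 10^(−0.4 ΔM) = 10^6.472 = 2.965×10^6

L_1/L_2 ≈ 3.0×10^6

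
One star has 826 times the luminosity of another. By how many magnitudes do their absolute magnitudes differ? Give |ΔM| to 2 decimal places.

|ΔM| ≈ 7.29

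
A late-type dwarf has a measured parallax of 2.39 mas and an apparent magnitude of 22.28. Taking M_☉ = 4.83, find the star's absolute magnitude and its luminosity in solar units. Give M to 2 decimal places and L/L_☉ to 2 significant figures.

d = 1/p = 1000/2.39 mas = 418.4 pc
M = m − 5 log₁₀ d + 5 = 22.28 − 5·2.6216 + 5 = 14.172
M − M_☉ = 14.172 − 4.83 = 9.342
L/L_☉ = 10^(−0.4 × 9.342) = 1.833×10^-4

M ≈ 14.17; L/L_☉ ≈ 1.8×10^-4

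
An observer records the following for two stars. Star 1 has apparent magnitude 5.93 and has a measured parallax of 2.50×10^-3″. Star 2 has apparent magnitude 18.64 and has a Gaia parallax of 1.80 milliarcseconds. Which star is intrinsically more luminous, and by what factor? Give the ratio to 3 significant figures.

Star 1: d = 1/p = 1/2.50×10^-3″ = 400.0 pc
Star 1: M = m − 5 log₁₀ d + 5 = 5.93 − 5·2.6021 + 5 = -2.080
Star 2: p = 1.80 mas = 1.80×10^-3″ → d = 1/p = 555.6 pc
Star 2: M = m − 5 log₁₀ d + 5 = 18.64 − 5·2.7447 + 5 = 9.916
ΔM = M_1 − M_2 = -2.080 − (9.916) = -11.997; smaller M is more luminous → Star 1.
L ratio = 10^(0.4 |ΔM|) = 10^4.799 = 62900

Star 1 is more luminous, by a factor of 62900.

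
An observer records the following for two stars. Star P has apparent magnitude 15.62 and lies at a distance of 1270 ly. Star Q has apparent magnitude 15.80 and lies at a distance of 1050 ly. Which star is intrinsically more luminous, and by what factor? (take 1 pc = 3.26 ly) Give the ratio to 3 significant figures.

Star P is more luminous, by a factor of 1.73.

Star P: d = 1270 ly / 3.26 = 389.6 pc
Star P: M = m − 5 log₁₀ d + 5 = 15.62 − 5·2.5906 + 5 = 7.667
Star Q: d = 1050 ly / 3.26 = 322.1 pc
Star Q: M = m − 5 log₁₀ d + 5 = 15.80 − 5·2.5080 + 5 = 8.260
ΔM = M_P − M_Q = 7.667 − (8.260) = -0.593; smaller M is more luminous → Star P.
L ratio = 10^(0.4 |ΔM|) = 10^0.237 = 1.727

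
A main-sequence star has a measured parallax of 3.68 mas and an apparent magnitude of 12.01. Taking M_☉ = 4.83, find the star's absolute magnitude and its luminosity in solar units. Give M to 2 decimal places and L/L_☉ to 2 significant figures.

d = 1/p = 1000/3.68 mas = 271.7 pc
M = m − 5 log₁₀ d + 5 = 12.01 − 5·2.4342 + 5 = 4.839
M − M_☉ = 4.839 − 4.83 = 0.009
L/L_☉ = 10^(−0.4 × 0.009) = 0.9915

M ≈ 4.84; L/L_☉ ≈ 0.99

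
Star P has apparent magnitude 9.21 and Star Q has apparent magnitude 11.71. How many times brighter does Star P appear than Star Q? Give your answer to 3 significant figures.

Δm = 9.21 − (11.71) = -2.50
Flux ratio = 10^(−0.4 Δm) = 10^(−0.4 × -2.50) = 10^1.000 = 10.00

10.0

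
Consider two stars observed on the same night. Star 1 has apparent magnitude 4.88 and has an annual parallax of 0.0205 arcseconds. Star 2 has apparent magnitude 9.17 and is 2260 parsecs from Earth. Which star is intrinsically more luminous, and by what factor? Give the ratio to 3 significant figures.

Star 1: d = 1/p = 1/0.0205″ = 48.78 pc
Star 1: M = m − 5 log₁₀ d + 5 = 4.88 − 5·1.6882 + 5 = 1.439
Star 2: M = m − 5 log₁₀ d + 5 = 9.17 − 5·3.3541 + 5 = -2.601
ΔM = M_1 − M_2 = 1.439 − (-2.601) = 4.039; smaller M is more luminous → Star 2.
L ratio = 10^(0.4 |ΔM|) = 10^1.616 = 41.28

Star 2 is more luminous, by a factor of 41.3.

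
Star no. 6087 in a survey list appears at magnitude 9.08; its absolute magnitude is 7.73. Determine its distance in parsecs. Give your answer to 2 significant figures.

d ≈ 19 pc

μ = m − M = 1.350
m − M = 5 log₁₀ d − 5
log₁₀ d = (m − M)/5 + 1 = 1.2700
d = 10^1.2700 = 18.62 pc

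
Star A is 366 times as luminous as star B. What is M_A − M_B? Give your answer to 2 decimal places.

M_A − M_B ≈ -6.41

Pogson: ΔM = −2.5 log₁₀(ratio) = −2.5 log₁₀(366) = −2.5 × 2.5635 = -6.409
Star A is brighter, so it has the smaller magnitude: the difference is negative.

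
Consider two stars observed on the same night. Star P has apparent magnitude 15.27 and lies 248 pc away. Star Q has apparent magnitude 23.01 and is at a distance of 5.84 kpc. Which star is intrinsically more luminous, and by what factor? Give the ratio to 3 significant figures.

Star P: M = m − 5 log₁₀ d + 5 = 15.27 − 5·2.3945 + 5 = 8.298
Star Q: d = 5.84 kpc = 5840 pc
Star Q: M = m − 5 log₁₀ d + 5 = 23.01 − 5·3.7664 + 5 = 9.178
ΔM = M_P − M_Q = 8.298 − (9.178) = -0.880; smaller M is more luminous → Star P.
L ratio = 10^(0.4 |ΔM|) = 10^0.352 = 2.249

Star P is more luminous, by a factor of 2.25.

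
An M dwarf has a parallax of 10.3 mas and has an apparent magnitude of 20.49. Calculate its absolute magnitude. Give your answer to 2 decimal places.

M ≈ 15.55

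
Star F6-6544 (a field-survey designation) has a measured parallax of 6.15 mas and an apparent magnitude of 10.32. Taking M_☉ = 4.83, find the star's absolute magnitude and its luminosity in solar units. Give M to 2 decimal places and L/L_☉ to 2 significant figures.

d = 1/p = 1000/6.15 mas = 162.6 pc
M = m − 5 log₁₀ d + 5 = 10.32 − 5·2.2111 + 5 = 4.264
M − M_☉ = 4.264 − 4.83 = -0.566
L/L_☉ = 10^(−0.4 × -0.566) = 1.684

M ≈ 4.26; L/L_☉ ≈ 1.7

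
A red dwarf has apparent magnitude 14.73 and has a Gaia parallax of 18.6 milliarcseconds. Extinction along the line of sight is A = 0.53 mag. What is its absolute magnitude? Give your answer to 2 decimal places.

M ≈ 10.55

p = 18.6 mas = 0.0186″ → d = 1/p = 53.76 pc
5 log₁₀(d/10 pc) = 5 log₁₀(53.76) − 5 = 3.652
M = m − 5 log₁₀(d/10) − A = 14.73 − 3.652 − 0.53 = 10.548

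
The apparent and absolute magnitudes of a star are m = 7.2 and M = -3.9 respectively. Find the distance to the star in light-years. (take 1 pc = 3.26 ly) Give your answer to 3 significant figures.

d ≈ 5410 ly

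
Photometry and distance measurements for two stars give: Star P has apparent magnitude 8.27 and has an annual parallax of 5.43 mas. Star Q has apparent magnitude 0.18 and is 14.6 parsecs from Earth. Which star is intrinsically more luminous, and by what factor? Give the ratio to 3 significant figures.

Star P: p = 5.43 mas = 5.43×10^-3″ → d = 1/p = 184.2 pc
Star P: M = m − 5 log₁₀ d + 5 = 8.27 − 5·2.2652 + 5 = 1.944
Star Q: M = m − 5 log₁₀ d + 5 = 0.18 − 5·1.1644 + 5 = -0.642
ΔM = M_P − M_Q = 1.944 − (-0.642) = 2.586; smaller M is more luminous → Star Q.
L ratio = 10^(0.4 |ΔM|) = 10^1.034 = 10.82

Star Q is more luminous, by a factor of 10.8.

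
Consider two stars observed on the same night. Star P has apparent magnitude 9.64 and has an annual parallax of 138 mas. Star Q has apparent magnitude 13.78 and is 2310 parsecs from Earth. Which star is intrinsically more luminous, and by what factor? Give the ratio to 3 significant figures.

Star Q is more luminous, by a factor of 2240.

Star P: p = 138 mas = 0.138″ → d = 1/p = 7.246 pc
Star P: M = m − 5 log₁₀ d + 5 = 9.64 − 5·0.8601 + 5 = 10.339
Star Q: M = m − 5 log₁₀ d + 5 = 13.78 − 5·3.3636 + 5 = 1.962
ΔM = M_P − M_Q = 10.339 − (1.962) = 8.377; smaller M is more luminous → Star Q.
L ratio = 10^(0.4 |ΔM|) = 10^3.351 = 2244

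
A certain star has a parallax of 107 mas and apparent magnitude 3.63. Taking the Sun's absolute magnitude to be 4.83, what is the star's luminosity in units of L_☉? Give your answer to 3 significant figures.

L/L_☉ ≈ 2.64

d = 1/p = 1000/107 mas = 9.346 pc
M = m − 5 log₁₀ d + 5 = 3.63 − 5·0.9706 + 5 = 3.777
M − M_☉ = 3.777 − 4.83 = -1.053
L/L_☉ = 10^(−0.4 × -1.053) = 2.638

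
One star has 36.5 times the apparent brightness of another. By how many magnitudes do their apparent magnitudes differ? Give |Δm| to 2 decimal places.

|Δm| ≈ 3.91

Pogson: Δm = −2.5 log₁₀(ratio) = −2.5 log₁₀(36.5) = −2.5 × 1.5623 = -3.906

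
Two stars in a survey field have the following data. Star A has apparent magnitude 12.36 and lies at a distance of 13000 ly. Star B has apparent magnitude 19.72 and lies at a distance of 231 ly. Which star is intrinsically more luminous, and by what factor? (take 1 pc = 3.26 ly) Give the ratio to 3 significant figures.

Star A: d = 13000 ly / 3.26 = 3988 pc
Star A: M = m − 5 log₁₀ d + 5 = 12.36 − 5·3.6007 + 5 = -0.644
Star B: d = 231 ly / 3.26 = 70.86 pc
Star B: M = m − 5 log₁₀ d + 5 = 19.72 − 5·1.8504 + 5 = 15.468
ΔM = M_A − M_B = -0.644 − (15.468) = -16.112; smaller M is more luminous → Star A.
L ratio = 10^(0.4 |ΔM|) = 10^6.445 = 2.784×10^6

Star A is more luminous, by a factor of 2.78×10^6.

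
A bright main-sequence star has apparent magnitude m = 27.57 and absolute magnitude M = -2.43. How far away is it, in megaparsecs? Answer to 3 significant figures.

μ = m − M = 30.000
m − M = 5 log₁₀ d − 5
log₁₀ d = (m − M)/5 + 1 = 7.0000
d = 10^7.0000 = 1.000×10^7 pc
= 10.00 Mpc

d ≈ 10.0 Mpc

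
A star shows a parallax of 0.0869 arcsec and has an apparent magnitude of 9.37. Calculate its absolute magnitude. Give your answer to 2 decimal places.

M ≈ 9.07

d = 1/p = 1/0.0869″ = 11.51 pc
5 log₁₀(d/10 pc) = 5 log₁₀(11.51) − 5 = 0.305
M = m − 5 log₁₀(d/10) = 9.37 − 0.305 = 9.065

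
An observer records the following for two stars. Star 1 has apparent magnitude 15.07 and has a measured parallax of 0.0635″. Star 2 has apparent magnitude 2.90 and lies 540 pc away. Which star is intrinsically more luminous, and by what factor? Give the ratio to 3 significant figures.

Star 1: d = 1/p = 1/0.0635″ = 15.75 pc
Star 1: M = m − 5 log₁₀ d + 5 = 15.07 − 5·1.1972 + 5 = 14.084
Star 2: M = m − 5 log₁₀ d + 5 = 2.90 − 5·2.7324 + 5 = -5.762
ΔM = M_1 − M_2 = 14.084 − (-5.762) = 19.846; smaller M is more luminous → Star 2.
L ratio = 10^(0.4 |ΔM|) = 10^7.938 = 8.676×10^7

Star 2 is more luminous, by a factor of 8.68×10^7.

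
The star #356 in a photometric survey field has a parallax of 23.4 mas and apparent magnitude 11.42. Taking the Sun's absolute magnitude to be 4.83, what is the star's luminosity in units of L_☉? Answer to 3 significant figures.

L/L_☉ ≈ 0.0422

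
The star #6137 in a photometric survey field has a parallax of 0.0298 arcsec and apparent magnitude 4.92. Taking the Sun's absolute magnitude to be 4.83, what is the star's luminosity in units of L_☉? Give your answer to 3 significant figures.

L/L_☉ ≈ 10.4

d = 1/p = 1/0.0298″ = 33.56 pc
M = m − 5 log₁₀ d + 5 = 4.92 − 5·1.5258 + 5 = 2.291
M − M_☉ = 2.291 − 4.83 = -2.539
L/L_☉ = 10^(−0.4 × -2.539) = 10.36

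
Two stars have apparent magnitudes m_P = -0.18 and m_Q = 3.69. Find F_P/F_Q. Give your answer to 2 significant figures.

Magnitude difference = -3.87
Flux ratio = 10^(−0.4 Δm) = 10^(−0.4 × -3.87) = 10^1.548 = 35.32

F_P/F_Q ≈ 35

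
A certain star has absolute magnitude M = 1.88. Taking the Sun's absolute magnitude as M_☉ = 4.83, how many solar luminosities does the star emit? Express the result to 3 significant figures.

L/L_☉ ≈ 15.1

M − M_☉ = 1.88 − 4.83 = -2.950
L/L_☉ = 10^(−0.4 (M − M_☉)) = 10^1.180 = 15.14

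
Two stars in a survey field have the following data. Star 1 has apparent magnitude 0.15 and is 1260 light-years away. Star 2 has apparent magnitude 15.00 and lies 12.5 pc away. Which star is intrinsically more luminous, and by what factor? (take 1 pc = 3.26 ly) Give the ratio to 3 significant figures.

Star 1 is more luminous, by a factor of 8.33×10^8.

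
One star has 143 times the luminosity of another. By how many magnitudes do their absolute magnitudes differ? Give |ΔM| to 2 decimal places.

|ΔM| ≈ 5.39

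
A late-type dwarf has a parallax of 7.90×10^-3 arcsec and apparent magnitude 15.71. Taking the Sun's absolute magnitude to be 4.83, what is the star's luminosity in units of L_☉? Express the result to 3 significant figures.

L/L_☉ ≈ 7.12×10^-3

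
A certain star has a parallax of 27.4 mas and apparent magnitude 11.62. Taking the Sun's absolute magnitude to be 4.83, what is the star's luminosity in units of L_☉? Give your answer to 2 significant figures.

L/L_☉ ≈ 0.026

d = 1/p = 1000/27.4 mas = 36.50 pc
M = m − 5 log₁₀ d + 5 = 11.62 − 5·1.5622 + 5 = 8.809
M − M_☉ = 8.809 − 4.83 = 3.979
L/L_☉ = 10^(−0.4 × 3.979) = 0.02562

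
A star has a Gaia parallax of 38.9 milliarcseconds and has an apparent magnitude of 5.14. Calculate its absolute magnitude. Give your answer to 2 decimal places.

M ≈ 3.09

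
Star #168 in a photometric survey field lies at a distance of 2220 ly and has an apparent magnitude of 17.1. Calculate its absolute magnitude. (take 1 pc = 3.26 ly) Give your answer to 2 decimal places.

M ≈ 7.93

d = 2220 ly / 3.26 = 681.0 pc
5 log₁₀(d/10 pc) = 5 log₁₀(681.0) − 5 = 9.166
M = m − 5 log₁₀(d/10) = 17.1 − 9.166 = 7.934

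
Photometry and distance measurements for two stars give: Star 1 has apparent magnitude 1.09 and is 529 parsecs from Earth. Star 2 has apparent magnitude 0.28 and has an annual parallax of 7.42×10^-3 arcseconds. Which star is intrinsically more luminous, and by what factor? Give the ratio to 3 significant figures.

Star 1: M = m − 5 log₁₀ d + 5 = 1.09 − 5·2.7235 + 5 = -7.527
Star 2: d = 1/p = 1/7.42×10^-3″ = 134.8 pc
Star 2: M = m − 5 log₁₀ d + 5 = 0.28 − 5·2.1296 + 5 = -5.368
ΔM = M_1 − M_2 = -7.527 − (-5.368) = -2.159; smaller M is more luminous → Star 1.
L ratio = 10^(0.4 |ΔM|) = 10^0.864 = 7.307

Star 1 is more luminous, by a factor of 7.31.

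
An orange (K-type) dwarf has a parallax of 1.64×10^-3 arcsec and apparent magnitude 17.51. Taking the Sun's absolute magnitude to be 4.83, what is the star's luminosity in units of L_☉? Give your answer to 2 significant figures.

L/L_☉ ≈ 0.032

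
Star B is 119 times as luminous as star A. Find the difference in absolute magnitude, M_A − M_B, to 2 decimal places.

M_A − M_B ≈ 5.19

Pogson: ΔM = −2.5 log₁₀(ratio) = −2.5 log₁₀(119) = −2.5 × 2.0755 = -5.189
Star B is brighter so has the smaller magnitude: M_A − M_B is positive.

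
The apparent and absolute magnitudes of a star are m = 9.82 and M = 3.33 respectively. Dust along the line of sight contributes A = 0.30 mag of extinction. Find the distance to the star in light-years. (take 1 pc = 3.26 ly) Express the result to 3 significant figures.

d ≈ 564 ly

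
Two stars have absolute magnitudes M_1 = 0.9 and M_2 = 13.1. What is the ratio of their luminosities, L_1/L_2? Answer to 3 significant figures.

L_1/L_2 ≈ 75900

ΔM = M_1 − M_2 = -12.2
L_1/L_2 = 10^(−0.4 ΔM) = 10^4.880 = 75860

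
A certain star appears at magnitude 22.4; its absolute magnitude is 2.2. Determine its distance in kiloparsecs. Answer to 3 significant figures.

Distance modulus: m − M = 22.4 − (2.2) = 20.200
m − M = 5 log₁₀ d − 5
log₁₀ d = (m − M)/5 + 1 = 5.0400
d = 10^5.0400 = 109600 pc
= 109.6 kpc

d ≈ 110 kpc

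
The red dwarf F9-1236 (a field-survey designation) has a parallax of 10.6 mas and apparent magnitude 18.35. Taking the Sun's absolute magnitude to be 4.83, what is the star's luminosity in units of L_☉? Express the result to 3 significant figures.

L/L_☉ ≈ 3.48×10^-4

d = 1/p = 1000/10.6 mas = 94.34 pc
M = m − 5 log₁₀ d + 5 = 18.35 − 5·1.9747 + 5 = 13.477
M − M_☉ = 13.477 − 4.83 = 8.647
L/L_☉ = 10^(−0.4 × 8.647) = 3.478×10^-4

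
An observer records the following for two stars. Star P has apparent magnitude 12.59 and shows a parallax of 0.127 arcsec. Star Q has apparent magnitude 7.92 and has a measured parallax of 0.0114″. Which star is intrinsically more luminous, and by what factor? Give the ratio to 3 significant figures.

Star Q is more luminous, by a factor of 9160.

Star P: d = 1/p = 1/0.127″ = 7.874 pc
Star P: M = m − 5 log₁₀ d + 5 = 12.59 − 5·0.8962 + 5 = 13.109
Star Q: d = 1/p = 1/0.0114″ = 87.72 pc
Star Q: M = m − 5 log₁₀ d + 5 = 7.92 − 5·1.9431 + 5 = 3.205
ΔM = M_P − M_Q = 13.109 − (3.205) = 9.904; smaller M is more luminous → Star Q.
L ratio = 10^(0.4 |ΔM|) = 10^3.962 = 9158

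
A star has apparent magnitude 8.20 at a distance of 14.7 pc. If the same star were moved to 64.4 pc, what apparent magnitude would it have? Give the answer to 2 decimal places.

m ≈ 11.41

Flux ∝ 1/d², so Δm = 5 log₁₀(d₂/d₁) = 5 log₁₀(64.4/14.7) = 3.208
m₂ = m₁ + Δm = 8.20 + (3.208) = 11.408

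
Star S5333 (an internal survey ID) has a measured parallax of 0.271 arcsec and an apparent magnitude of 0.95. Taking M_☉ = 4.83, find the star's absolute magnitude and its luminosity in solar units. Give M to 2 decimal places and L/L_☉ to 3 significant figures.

d = 1/p = 1/0.271″ = 3.690 pc
M = m − 5 log₁₀ d + 5 = 0.95 − 5·0.5670 + 5 = 3.115
M − M_☉ = 3.115 − 4.83 = -1.715
L/L_☉ = 10^(−0.4 × -1.715) = 4.854

M ≈ 3.11; L/L_☉ ≈ 4.85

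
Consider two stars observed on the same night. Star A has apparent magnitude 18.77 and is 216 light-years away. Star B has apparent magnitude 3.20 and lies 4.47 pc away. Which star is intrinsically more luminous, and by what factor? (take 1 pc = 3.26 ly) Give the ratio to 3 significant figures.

Star B is more luminous, by a factor of 7690.

Star A: d = 216 ly / 3.26 = 66.26 pc
Star A: M = m − 5 log₁₀ d + 5 = 18.77 − 5·1.8212 + 5 = 14.664
Star B: M = m − 5 log₁₀ d + 5 = 3.20 − 5·0.6503 + 5 = 4.948
ΔM = M_A − M_B = 14.664 − (4.948) = 9.715; smaller M is more luminous → Star B.
L ratio = 10^(0.4 |ΔM|) = 10^3.886 = 7694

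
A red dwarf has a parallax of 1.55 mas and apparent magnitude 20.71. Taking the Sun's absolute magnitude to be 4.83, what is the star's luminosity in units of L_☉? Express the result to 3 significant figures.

L/L_☉ ≈ 1.85×10^-3

d = 1/p = 1000/1.55 mas = 645.2 pc
M = m − 5 log₁₀ d + 5 = 20.71 − 5·2.8097 + 5 = 11.662
M − M_☉ = 11.662 − 4.83 = 6.832
L/L_☉ = 10^(−0.4 × 6.832) = 1.851×10^-3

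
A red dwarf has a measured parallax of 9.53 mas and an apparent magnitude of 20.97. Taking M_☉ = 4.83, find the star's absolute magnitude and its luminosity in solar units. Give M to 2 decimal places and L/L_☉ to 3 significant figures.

M ≈ 15.87; L/L_☉ ≈ 3.85×10^-5

d = 1/p = 1000/9.53 mas = 104.9 pc
M = m − 5 log₁₀ d + 5 = 20.97 − 5·2.0209 + 5 = 15.865
M − M_☉ = 15.865 − 4.83 = 11.035
L/L_☉ = 10^(−0.4 × 11.035) = 3.853×10^-5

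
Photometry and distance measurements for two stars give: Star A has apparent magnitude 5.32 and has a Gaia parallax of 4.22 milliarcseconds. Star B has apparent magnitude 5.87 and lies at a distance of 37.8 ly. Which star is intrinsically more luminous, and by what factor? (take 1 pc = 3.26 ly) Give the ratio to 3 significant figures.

Star A: p = 4.22 mas = 4.22×10^-3″ → d = 1/p = 237.0 pc
Star A: M = m − 5 log₁₀ d + 5 = 5.32 − 5·2.3747 + 5 = -1.553
Star B: d = 37.8 ly / 3.26 = 11.60 pc
Star B: M = m − 5 log₁₀ d + 5 = 5.87 − 5·1.0643 + 5 = 5.549
ΔM = M_A − M_B = -1.553 − (5.549) = -7.102; smaller M is more luminous → Star A.
L ratio = 10^(0.4 |ΔM|) = 10^2.841 = 693.1

Star A is more luminous, by a factor of 693.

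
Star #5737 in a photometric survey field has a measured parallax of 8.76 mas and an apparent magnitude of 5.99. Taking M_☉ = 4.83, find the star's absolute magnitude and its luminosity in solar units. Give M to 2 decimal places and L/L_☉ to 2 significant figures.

M ≈ 0.70; L/L_☉ ≈ 45

d = 1/p = 1000/8.76 mas = 114.2 pc
M = m − 5 log₁₀ d + 5 = 5.99 − 5·2.0575 + 5 = 0.703
M − M_☉ = 0.703 − 4.83 = -4.127
L/L_☉ = 10^(−0.4 × -4.127) = 44.77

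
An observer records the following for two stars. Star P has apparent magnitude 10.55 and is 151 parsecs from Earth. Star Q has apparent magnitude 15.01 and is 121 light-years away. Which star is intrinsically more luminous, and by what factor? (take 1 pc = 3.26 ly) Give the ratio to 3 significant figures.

Star P is more luminous, by a factor of 1010.

Star P: M = m − 5 log₁₀ d + 5 = 10.55 − 5·2.1790 + 5 = 4.655
Star Q: d = 121 ly / 3.26 = 37.12 pc
Star Q: M = m − 5 log₁₀ d + 5 = 15.01 − 5·1.5696 + 5 = 12.162
ΔM = M_P − M_Q = 4.655 − (12.162) = -7.507; smaller M is more luminous → Star P.
L ratio = 10^(0.4 |ΔM|) = 10^3.003 = 1007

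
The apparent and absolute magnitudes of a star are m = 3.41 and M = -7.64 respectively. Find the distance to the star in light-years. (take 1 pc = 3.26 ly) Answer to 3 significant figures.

d ≈ 5290 ly

μ = m − M = 11.050
m − M = 5 log₁₀ d − 5
log₁₀ d = (m − M)/5 + 1 = 3.2100
d = 10^3.2100 = 1622 pc
= 5287 ly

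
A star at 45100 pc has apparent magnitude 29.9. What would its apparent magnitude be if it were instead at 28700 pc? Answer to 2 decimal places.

Flux ∝ 1/d², so Δm = 5 log₁₀(d₂/d₁) = 5 log₁₀(28700/45100) = -0.981
m₂ = m₁ + Δm = 29.9 + (-0.981) = 28.919

m ≈ 28.92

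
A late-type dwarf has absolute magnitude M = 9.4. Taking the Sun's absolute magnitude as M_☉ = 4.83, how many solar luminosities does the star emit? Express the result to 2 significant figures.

L/L_☉ ≈ 0.015

M − M_☉ = 9.4 − 4.83 = 4.570
L/L_☉ = 10^(−0.4 (M − M_☉)) = 10^-1.828 = 0.01486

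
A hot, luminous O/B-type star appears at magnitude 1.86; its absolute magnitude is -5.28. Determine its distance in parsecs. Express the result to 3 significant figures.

d ≈ 268 pc

μ = m − M = 7.140
m − M = 5 log₁₀ d − 5
log₁₀ d = (m − M)/5 + 1 = 2.4280
d = 10^2.4280 = 267.9 pc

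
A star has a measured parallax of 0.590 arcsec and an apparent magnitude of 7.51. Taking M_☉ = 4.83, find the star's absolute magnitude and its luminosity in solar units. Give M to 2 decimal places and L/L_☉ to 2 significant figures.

d = 1/p = 1/0.590″ = 1.695 pc
M = m − 5 log₁₀ d + 5 = 7.51 − 5·0.2291 + 5 = 11.364
M − M_☉ = 11.364 − 4.83 = 6.534
L/L_☉ = 10^(−0.4 × 6.534) = 2.434×10^-3

M ≈ 11.36; L/L_☉ ≈ 2.4×10^-3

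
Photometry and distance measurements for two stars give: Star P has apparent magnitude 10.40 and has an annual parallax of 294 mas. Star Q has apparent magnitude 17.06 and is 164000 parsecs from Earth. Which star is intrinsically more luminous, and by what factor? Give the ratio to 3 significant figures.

Star P: p = 294 mas = 0.294″ → d = 1/p = 3.401 pc
Star P: M = m − 5 log₁₀ d + 5 = 10.40 − 5·0.5317 + 5 = 12.742
Star Q: M = m − 5 log₁₀ d + 5 = 17.06 − 5·5.2148 + 5 = -4.014
ΔM = M_P − M_Q = 12.742 − (-4.014) = 16.756; smaller M is more luminous → Star Q.
L ratio = 10^(0.4 |ΔM|) = 10^6.702 = 5.039×10^6

Star Q is more luminous, by a factor of 5.04×10^6.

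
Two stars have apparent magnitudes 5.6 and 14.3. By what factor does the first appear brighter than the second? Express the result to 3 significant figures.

3020

Magnitude difference = -8.7
Flux ratio = 10^(−0.4 Δm) = 10^(−0.4 × -8.7) = 10^3.480 = 3020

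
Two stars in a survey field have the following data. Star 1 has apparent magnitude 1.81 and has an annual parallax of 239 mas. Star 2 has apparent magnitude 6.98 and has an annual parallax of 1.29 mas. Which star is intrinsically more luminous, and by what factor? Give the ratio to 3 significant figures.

Star 2 is more luminous, by a factor of 294.

Star 1: p = 239 mas = 0.239″ → d = 1/p = 4.184 pc
Star 1: M = m − 5 log₁₀ d + 5 = 1.81 − 5·0.6216 + 5 = 3.702
Star 2: p = 1.29 mas = 1.29×10^-3″ → d = 1/p = 775.2 pc
Star 2: M = m − 5 log₁₀ d + 5 = 6.98 − 5·2.8894 + 5 = -2.467
ΔM = M_1 − M_2 = 3.702 − (-2.467) = 6.169; smaller M is more luminous → Star 2.
L ratio = 10^(0.4 |ΔM|) = 10^2.468 = 293.5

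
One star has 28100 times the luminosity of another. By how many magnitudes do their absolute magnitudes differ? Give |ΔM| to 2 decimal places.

|ΔM| ≈ 11.12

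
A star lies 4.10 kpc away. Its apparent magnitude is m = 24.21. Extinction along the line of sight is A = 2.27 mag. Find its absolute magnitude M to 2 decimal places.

M ≈ 8.88

d = 4.10 kpc = 4100 pc
5 log₁₀(d/10 pc) = 5 log₁₀(4100) − 5 = 13.064
M = m − 5 log₁₀(d/10) − A = 24.21 − 13.064 − 2.27 = 8.876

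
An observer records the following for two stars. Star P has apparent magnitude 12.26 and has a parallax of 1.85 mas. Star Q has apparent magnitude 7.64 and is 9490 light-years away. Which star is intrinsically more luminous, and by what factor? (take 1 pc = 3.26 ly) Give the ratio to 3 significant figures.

Star P: p = 1.85 mas = 1.85×10^-3″ → d = 1/p = 540.5 pc
Star P: M = m − 5 log₁₀ d + 5 = 12.26 − 5·2.7328 + 5 = 3.596
Star Q: d = 9490 ly / 3.26 = 2911 pc
Star Q: M = m − 5 log₁₀ d + 5 = 7.64 − 5·3.4640 + 5 = -4.680
ΔM = M_P − M_Q = 3.596 − (-4.680) = 8.276; smaller M is more luminous → Star Q.
L ratio = 10^(0.4 |ΔM|) = 10^3.310 = 2044

Star Q is more luminous, by a factor of 2040.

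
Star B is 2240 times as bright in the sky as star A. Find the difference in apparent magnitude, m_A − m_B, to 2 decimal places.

Pogson: Δm = −2.5 log₁₀(ratio) = −2.5 log₁₀(2240) = −2.5 × 3.3502 = -8.376
Star B is brighter so has the smaller magnitude: m_A − m_B is positive.

m_A − m_B ≈ 8.38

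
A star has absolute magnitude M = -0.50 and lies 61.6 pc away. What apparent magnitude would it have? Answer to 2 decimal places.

m ≈ 3.45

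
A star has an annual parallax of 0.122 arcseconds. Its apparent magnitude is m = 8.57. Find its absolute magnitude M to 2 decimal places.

M ≈ 9.00

d = 1/p = 1/0.122″ = 8.197 pc
5 log₁₀(d/10 pc) = 5 log₁₀(8.197) − 5 = -0.432
M = m − 5 log₁₀(d/10) = 8.57 + 0.432 = 9.002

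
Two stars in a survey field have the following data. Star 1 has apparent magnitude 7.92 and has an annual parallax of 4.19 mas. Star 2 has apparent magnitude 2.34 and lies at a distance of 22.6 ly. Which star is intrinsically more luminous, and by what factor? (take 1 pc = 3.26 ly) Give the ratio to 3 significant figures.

Star 1: p = 4.19 mas = 4.19×10^-3″ → d = 1/p = 238.7 pc
Star 1: M = m − 5 log₁₀ d + 5 = 7.92 − 5·2.3778 + 5 = 1.031
Star 2: d = 22.6 ly / 3.26 = 6.933 pc
Star 2: M = m − 5 log₁₀ d + 5 = 2.34 − 5·0.8409 + 5 = 3.136
ΔM = M_1 − M_2 = 1.031 − (3.136) = -2.104; smaller M is more luminous → Star 1.
L ratio = 10^(0.4 |ΔM|) = 10^0.842 = 6.947

Star 1 is more luminous, by a factor of 6.95.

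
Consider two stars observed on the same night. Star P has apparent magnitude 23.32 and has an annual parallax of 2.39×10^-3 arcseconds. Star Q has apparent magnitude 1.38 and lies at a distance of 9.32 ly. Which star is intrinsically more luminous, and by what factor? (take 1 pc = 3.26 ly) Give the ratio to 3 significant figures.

Star P: d = 1/p = 1/2.39×10^-3″ = 418.4 pc
Star P: M = m − 5 log₁₀ d + 5 = 23.32 − 5·2.6216 + 5 = 15.212
Star Q: d = 9.32 ly / 3.26 = 2.859 pc
Star Q: M = m − 5 log₁₀ d + 5 = 1.38 − 5·0.4562 + 5 = 4.099
ΔM = M_P − M_Q = 15.212 − (4.099) = 11.113; smaller M is more luminous → Star Q.
L ratio = 10^(0.4 |ΔM|) = 10^4.445 = 27870

Star Q is more luminous, by a factor of 27900.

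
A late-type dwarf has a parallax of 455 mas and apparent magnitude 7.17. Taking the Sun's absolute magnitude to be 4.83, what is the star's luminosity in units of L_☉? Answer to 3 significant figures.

L/L_☉ ≈ 5.60×10^-3

d = 1/p = 1000/455 mas = 2.198 pc
M = m − 5 log₁₀ d + 5 = 7.17 − 5·0.3420 + 5 = 10.460
M − M_☉ = 10.460 − 4.83 = 5.630
L/L_☉ = 10^(−0.4 × 5.630) = 5.597×10^-3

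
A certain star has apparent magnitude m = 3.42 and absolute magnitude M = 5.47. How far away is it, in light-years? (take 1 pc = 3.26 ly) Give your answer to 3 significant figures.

Distance modulus: m − M = 3.42 − (5.47) = -2.050
m − M = 5 log₁₀ d − 5
log₁₀ d = (m − M)/5 + 1 = 0.5900
d = 10^0.5900 = 3.890 pc
= 12.68 ly

d ≈ 12.7 ly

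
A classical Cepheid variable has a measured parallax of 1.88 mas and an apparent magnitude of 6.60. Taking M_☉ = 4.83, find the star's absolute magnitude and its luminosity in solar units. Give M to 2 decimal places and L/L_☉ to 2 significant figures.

d = 1/p = 1000/1.88 mas = 531.9 pc
M = m − 5 log₁₀ d + 5 = 6.60 − 5·2.7258 + 5 = -2.029
M − M_☉ = -2.029 − 4.83 = -6.859
L/L_☉ = 10^(−0.4 × -6.859) = 554.2

M ≈ -2.03; L/L_☉ ≈ 550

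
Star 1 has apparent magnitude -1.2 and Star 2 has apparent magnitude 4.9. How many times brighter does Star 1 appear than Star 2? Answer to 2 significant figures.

Magnitude difference = -6.1
Flux ratio = 10^(−0.4 Δm) = 10^(−0.4 × -6.1) = 10^2.440 = 275.4

280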